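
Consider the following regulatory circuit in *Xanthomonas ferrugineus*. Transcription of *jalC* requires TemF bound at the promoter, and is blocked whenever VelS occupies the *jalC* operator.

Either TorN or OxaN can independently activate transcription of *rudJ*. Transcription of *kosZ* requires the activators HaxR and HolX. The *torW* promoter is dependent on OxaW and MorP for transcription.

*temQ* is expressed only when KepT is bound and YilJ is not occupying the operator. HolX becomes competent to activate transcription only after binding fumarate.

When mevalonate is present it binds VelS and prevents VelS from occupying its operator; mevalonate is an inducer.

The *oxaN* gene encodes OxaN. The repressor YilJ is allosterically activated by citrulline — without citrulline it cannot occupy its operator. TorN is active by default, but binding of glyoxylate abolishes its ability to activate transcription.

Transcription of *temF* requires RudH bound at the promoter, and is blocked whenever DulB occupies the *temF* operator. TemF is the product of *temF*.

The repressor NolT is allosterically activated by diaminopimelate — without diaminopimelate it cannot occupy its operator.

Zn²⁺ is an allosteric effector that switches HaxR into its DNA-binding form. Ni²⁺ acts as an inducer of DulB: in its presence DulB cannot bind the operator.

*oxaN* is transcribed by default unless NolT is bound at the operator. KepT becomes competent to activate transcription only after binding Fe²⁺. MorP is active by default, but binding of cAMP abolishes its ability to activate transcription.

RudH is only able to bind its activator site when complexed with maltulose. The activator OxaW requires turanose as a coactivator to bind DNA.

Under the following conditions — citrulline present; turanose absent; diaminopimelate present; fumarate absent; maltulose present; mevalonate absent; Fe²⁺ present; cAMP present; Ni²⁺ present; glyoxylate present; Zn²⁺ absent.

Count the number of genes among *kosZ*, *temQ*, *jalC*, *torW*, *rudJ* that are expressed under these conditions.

0

Zn²⁺ is absent, so HaxR is inactive.
Fumarate is absent, so HolX is inactive.
Required activator HaxR is absent, so *kosZ* is not transcribed.
→ *kosZ* is OFF.
Citrulline is present, so YilJ is active.
Fe²⁺ is present, so KepT is active.
With repressor YilJ bound, *temQ* is not transcribed.
→ *temQ* is OFF.
Ni²⁺ is present, so DulB is inactive.
Maltulose is present, so RudH is active.
No repressor is bound and RudH is active, so *temF* is transcribed.
So TemF is produced and active.
Mevalonate is absent, so VelS is active.
With repressor VelS bound, *jalC* is not transcribed.
→ *jalC* is OFF.
Turanose is absent, so OxaW is inactive.
cAMP is present, so MorP is inactive.
Required activator OxaW is absent, so *torW* is not transcribed.
→ *torW* is OFF.
Glyoxylate is present, so TorN is inactive.
Diaminopimelate is present, so NolT is active.
With repressor NolT bound, *oxaN* is not transcribed.
So OxaN is not produced.
No activator is available at the *rudJ* promoter, so *rudJ* is not transcribed.
→ *rudJ* is OFF.
0 of the 5 genes are transcribed.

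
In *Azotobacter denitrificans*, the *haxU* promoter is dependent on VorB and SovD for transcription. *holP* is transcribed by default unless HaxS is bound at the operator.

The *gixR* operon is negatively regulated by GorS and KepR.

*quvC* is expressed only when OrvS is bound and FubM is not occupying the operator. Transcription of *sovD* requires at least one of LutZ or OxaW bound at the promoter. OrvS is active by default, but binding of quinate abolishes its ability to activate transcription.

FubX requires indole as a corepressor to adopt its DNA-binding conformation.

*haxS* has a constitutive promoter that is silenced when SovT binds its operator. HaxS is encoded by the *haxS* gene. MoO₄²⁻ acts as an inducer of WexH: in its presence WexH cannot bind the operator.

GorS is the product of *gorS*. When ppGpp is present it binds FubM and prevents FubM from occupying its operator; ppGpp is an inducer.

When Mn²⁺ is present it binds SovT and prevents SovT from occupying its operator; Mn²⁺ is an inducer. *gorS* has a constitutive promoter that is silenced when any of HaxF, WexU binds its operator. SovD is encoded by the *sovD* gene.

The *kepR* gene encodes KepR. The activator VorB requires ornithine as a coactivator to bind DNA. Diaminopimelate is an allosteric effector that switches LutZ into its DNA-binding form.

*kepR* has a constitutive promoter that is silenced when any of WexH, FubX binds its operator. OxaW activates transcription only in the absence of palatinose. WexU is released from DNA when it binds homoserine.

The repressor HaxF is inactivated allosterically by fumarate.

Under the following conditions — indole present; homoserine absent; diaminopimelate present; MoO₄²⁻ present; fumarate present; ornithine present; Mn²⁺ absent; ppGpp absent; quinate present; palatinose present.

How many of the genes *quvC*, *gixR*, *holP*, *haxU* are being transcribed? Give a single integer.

ppGpp is absent, so FubM is active.
Quinate is present, so OrvS is inactive.
With repressor FubM bound, *quvC* is not transcribed.
→ *quvC* is OFF.
Fumarate is present, so HaxF is inactive.
Homoserine is absent, so WexU is active.
With repressor WexU bound, *gorS* is not transcribed.
So GorS is not produced.
MoO₄²⁻ is present, so WexH is inactive.
Indole is present, so FubX is active.
With repressor FubX bound, *kepR* is not transcribed.
So KepR is not produced.
With no repressor bound, *gixR* is transcribed.
→ *gixR* is ON.
Mn²⁺ is absent, so SovT is active.
With repressor SovT bound, *haxS* is not transcribed.
So HaxS is not produced.
With no repressor bound, *holP* is transcribed.
→ *holP* is ON.
Ornithine is present, so VorB is active.
Diaminopimelate is present, so LutZ is active.
Palatinose is present, so OxaW is inactive.
Activator LutZ is present, so *sovD* is transcribed.
So SovD is produced and active.
No repressor is bound and VorB and SovD are active, so *haxU* is transcribed.
→ *haxU* is ON.
3 of the 4 genes are transcribed.

3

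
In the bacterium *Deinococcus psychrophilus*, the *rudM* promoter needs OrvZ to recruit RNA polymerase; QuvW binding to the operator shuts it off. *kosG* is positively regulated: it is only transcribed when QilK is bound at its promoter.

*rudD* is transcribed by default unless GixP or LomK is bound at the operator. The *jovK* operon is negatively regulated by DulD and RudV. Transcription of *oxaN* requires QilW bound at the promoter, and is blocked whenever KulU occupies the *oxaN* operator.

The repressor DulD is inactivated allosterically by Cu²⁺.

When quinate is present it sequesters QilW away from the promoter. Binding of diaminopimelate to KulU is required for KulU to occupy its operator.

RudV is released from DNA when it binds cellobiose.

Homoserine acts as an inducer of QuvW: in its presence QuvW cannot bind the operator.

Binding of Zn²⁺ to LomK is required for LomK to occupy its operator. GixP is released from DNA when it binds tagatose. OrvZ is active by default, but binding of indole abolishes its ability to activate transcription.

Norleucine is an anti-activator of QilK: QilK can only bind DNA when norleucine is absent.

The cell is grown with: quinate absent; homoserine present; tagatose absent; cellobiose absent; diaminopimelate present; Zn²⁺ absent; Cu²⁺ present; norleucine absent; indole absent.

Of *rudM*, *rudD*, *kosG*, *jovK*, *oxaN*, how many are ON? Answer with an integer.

Indole is absent, so OrvZ is active.
Homoserine is present, so QuvW is inactive.
No repressor is bound and OrvZ is active, so *rudM* is transcribed.
→ *rudM* is ON.
Tagatose is absent, so GixP is active.
Zn²⁺ is absent, so LomK is inactive.
With repressor GixP bound, *rudD* is not transcribed.
→ *rudD* is OFF.
Norleucine is absent, so QilK is active.
No repressor is bound and QilK is active, so *kosG* is transcribed.
→ *kosG* is ON.
Cu²⁺ is present, so DulD is inactive.
Cellobiose is absent, so RudV is active.
With repressor RudV bound, *jovK* is not transcribed.
→ *jovK* is OFF.
Diaminopimelate is present, so KulU is active.
Quinate is absent, so QilW is active.
With repressor KulU bound, *oxaN* is not transcribed.
→ *oxaN* is OFF.
2 of the 5 genes are transcribed.

2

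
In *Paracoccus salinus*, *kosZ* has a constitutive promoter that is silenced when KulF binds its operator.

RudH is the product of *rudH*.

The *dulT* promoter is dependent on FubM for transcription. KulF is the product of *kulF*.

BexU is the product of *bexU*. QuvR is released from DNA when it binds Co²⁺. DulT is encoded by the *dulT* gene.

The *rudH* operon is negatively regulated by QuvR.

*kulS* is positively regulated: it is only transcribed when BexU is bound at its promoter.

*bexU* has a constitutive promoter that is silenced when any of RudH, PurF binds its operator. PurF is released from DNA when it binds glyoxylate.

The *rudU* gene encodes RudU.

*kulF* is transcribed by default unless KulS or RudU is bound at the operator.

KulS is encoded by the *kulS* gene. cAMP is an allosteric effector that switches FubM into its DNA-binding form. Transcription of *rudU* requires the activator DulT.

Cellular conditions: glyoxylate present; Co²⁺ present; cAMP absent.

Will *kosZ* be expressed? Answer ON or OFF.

OFF

Co²⁺ is present, so QuvR is inactive.
With no repressor bound, *rudH* is transcribed.
So RudH is produced and active.
Glyoxylate is present, so PurF is inactive.
With repressor RudH bound, *bexU* is not transcribed.
So BexU is not produced.
Required activator BexU is absent, so *kulS* is not transcribed.
So KulS is not produced.
cAMP is absent, so FubM is inactive.
Required activator FubM is absent, so *dulT* is not transcribed.
So DulT is not produced.
Required activator DulT is absent, so *rudU* is not transcribed.
So RudU is not produced.
With no repressor bound, *kulF* is transcribed.
So KulF is produced and active.
With repressor KulF bound, *kosZ* is not transcribed.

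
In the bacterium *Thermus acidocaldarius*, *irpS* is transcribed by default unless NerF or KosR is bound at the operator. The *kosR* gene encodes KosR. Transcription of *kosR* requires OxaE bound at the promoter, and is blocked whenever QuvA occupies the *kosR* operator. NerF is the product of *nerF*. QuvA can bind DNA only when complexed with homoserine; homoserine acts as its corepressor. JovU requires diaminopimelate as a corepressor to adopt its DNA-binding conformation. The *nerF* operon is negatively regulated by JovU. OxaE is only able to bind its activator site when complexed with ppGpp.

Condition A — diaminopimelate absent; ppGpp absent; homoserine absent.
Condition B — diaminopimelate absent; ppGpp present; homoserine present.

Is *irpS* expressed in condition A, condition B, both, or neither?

Condition A:
Diaminopimelate is absent, so JovU is inactive.
With no repressor bound, *nerF* is transcribed.
So NerF is produced and active.
ppGpp is absent, so OxaE is inactive.
Homoserine is absent, so QuvA is inactive.
Required activator OxaE is absent, so *kosR* is not transcribed.
So KosR is not produced.
With repressor NerF bound, *irpS* is not transcribed.
→ *irpS* is OFF in A.
Condition B:
Diaminopimelate is absent, so JovU is inactive.
With no repressor bound, *nerF* is transcribed.
So NerF is produced and active.
ppGpp is present, so OxaE is active.
Homoserine is present, so QuvA is active.
With repressor QuvA bound, *kosR* is not transcribed.
So KosR is not produced.
With repressor NerF bound, *irpS* is not transcribed.
→ *irpS* is OFF in B.

neither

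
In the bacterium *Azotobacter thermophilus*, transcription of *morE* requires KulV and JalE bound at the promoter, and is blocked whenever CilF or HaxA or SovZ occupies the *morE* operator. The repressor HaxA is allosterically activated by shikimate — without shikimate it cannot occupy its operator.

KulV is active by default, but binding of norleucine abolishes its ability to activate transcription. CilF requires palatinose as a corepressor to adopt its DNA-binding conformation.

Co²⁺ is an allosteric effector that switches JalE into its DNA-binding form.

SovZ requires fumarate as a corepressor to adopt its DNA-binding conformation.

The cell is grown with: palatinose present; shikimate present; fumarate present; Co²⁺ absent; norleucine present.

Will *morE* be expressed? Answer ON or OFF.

Norleucine is present, so KulV is inactive.
Palatinose is present, so CilF is active.
Shikimate is present, so HaxA is active.
Co²⁺ is absent, so JalE is inactive.
Fumarate is present, so SovZ is active.
With repressor CilF bound, *morE* is not transcribed.

OFF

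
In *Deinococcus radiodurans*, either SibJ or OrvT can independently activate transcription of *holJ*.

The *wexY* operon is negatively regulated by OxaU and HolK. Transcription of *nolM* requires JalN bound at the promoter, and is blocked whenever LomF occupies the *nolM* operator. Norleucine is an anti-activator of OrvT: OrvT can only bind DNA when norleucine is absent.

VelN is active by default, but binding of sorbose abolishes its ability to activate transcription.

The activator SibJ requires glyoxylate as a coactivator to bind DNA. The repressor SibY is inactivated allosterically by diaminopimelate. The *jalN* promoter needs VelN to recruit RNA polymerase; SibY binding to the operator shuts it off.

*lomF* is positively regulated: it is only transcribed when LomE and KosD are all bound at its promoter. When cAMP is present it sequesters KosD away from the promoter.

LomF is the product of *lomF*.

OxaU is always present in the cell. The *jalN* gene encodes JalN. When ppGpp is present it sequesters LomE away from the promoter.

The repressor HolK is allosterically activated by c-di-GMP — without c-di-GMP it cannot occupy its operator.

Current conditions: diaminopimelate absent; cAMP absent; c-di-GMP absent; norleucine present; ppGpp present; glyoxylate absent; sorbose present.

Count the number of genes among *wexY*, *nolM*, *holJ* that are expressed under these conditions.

OxaU is produced constitutively and is active.
c-di-GMP is absent, so HolK is inactive.
With repressor OxaU bound, *wexY* is not transcribed.
→ *wexY* is OFF.
ppGpp is present, so LomE is inactive.
cAMP is absent, so KosD is active.
Required activator LomE is absent, so *lomF* is not transcribed.
So LomF is not produced.
Sorbose is present, so VelN is inactive.
Diaminopimelate is absent, so SibY is active.
With repressor SibY bound, *jalN* is not transcribed.
So JalN is not produced.
Required activator JalN is absent, so *nolM* is not transcribed.
→ *nolM* is OFF.
Glyoxylate is absent, so SibJ is inactive.
Norleucine is present, so OrvT is inactive.
No activator is available at the *holJ* promoter, so *holJ* is not transcribed.
→ *holJ* is OFF.
0 of the 3 genes are transcribed.

0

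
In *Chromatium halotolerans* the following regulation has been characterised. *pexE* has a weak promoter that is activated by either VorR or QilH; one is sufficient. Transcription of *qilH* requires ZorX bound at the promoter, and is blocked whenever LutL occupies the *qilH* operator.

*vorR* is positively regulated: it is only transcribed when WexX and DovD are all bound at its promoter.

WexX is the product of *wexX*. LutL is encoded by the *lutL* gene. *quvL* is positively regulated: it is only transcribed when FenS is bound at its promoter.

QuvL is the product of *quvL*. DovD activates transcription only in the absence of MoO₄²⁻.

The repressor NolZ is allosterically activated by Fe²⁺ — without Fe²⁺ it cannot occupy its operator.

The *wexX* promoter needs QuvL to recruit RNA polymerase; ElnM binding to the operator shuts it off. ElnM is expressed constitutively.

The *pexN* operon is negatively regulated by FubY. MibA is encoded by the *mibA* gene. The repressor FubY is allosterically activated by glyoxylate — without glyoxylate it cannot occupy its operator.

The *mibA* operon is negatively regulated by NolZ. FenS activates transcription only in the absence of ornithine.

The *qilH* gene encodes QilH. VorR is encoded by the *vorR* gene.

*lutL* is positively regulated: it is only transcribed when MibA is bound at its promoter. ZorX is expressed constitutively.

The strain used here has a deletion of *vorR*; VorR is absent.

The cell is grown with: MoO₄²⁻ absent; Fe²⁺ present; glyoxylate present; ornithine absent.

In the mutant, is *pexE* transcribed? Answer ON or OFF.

VorR is non-functional in this strain, so it has no effect.
Fe²⁺ is present, so NolZ is active.
With repressor NolZ bound, *mibA* is not transcribed.
So MibA is not produced.
Required activator MibA is absent, so *lutL* is not transcribed.
So LutL is not produced.
ZorX is produced constitutively and is active.
No repressor is bound and ZorX is active, so *qilH* is transcribed.
So QilH is produced and active.
Activator QilH is present, so *pexE* is transcribed.

ON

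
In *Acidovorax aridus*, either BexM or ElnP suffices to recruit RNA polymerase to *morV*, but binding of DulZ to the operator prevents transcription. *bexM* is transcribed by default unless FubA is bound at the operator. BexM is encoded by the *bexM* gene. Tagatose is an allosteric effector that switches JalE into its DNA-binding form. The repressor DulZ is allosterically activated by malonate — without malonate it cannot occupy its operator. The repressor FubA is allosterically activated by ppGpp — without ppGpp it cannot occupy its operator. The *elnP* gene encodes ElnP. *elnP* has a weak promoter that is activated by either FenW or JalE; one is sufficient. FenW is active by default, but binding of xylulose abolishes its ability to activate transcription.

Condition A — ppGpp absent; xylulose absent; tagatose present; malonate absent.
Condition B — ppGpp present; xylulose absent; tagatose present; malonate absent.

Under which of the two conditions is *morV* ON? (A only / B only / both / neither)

both

Condition A:
ppGpp is absent, so FubA is inactive.
With no repressor bound, *bexM* is transcribed.
So BexM is produced and active.
Xylulose is absent, so FenW is active.
Tagatose is present, so JalE is active.
Activator FenW is present, so *elnP* is transcribed.
So ElnP is produced and active.
Malonate is absent, so DulZ is inactive.
Activator BexM is present, so *morV* is transcribed.
→ *morV* is ON in A.
Condition B:
ppGpp is present, so FubA is active.
With repressor FubA bound, *bexM* is not transcribed.
So BexM is not produced.
Xylulose is absent, so FenW is active.
Tagatose is present, so JalE is active.
Activator FenW is present, so *elnP* is transcribed.
So ElnP is produced and active.
Malonate is absent, so DulZ is inactive.
Activator ElnP is present, so *morV* is transcribed.
→ *morV* is ON in B.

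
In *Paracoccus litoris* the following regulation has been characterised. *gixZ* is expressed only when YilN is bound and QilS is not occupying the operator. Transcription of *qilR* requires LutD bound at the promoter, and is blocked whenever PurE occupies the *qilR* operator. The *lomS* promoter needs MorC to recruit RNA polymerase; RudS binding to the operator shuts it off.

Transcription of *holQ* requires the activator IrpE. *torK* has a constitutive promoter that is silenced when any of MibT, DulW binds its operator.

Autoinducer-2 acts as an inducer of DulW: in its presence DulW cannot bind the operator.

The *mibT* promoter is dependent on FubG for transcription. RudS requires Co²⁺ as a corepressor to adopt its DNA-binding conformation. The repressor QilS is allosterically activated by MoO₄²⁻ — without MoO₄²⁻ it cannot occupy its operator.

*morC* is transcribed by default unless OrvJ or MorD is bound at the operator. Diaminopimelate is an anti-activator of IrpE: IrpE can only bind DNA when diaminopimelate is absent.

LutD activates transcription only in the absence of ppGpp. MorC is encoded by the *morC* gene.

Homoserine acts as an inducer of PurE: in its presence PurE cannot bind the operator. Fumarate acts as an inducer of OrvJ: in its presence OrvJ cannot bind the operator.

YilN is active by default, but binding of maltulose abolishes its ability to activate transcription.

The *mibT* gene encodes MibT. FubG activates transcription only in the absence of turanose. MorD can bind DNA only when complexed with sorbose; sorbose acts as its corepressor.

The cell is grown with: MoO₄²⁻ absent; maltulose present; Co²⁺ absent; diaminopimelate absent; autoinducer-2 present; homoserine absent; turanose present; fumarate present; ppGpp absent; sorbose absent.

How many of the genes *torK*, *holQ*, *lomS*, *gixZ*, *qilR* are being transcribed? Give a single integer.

Turanose is present, so FubG is inactive.
Required activator FubG is absent, so *mibT* is not transcribed.
So MibT is not produced.
Autoinducer-2 is present, so DulW is inactive.
With no repressor bound, *torK* is transcribed.
→ *torK* is ON.
Diaminopimelate is absent, so IrpE is active.
No repressor is bound and IrpE is active, so *holQ* is transcribed.
→ *holQ* is ON.
Fumarate is present, so OrvJ is inactive.
Sorbose is absent, so MorD is inactive.
With no repressor bound, *morC* is transcribed.
So MorC is produced and active.
Co²⁺ is absent, so RudS is inactive.
No repressor is bound and MorC is active, so *lomS* is transcribed.
→ *lomS* is ON.
Maltulose is present, so YilN is inactive.
MoO₄²⁻ is absent, so QilS is inactive.
Required activator YilN is absent, so *gixZ* is not transcribed.
→ *gixZ* is OFF.
Homoserine is absent, so PurE is active.
ppGpp is absent, so LutD is active.
With repressor PurE bound, *qilR* is not transcribed.
→ *qilR* is OFF.
3 of the 5 genes are transcribed.

3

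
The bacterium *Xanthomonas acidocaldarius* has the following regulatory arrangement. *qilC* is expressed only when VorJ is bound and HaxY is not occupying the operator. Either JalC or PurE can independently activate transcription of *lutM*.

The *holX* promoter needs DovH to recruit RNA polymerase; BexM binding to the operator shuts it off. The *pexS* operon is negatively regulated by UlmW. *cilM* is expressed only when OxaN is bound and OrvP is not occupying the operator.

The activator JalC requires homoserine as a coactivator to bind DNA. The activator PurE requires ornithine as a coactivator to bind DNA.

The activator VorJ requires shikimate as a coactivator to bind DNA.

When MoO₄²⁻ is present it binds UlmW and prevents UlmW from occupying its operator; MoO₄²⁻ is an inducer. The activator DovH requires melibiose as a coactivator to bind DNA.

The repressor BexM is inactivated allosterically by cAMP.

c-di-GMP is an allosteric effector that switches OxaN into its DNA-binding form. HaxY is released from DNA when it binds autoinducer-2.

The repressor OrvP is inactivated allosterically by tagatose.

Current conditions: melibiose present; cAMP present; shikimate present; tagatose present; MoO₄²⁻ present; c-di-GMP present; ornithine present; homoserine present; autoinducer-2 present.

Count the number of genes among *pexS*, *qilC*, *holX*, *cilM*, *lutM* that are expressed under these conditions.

5

MoO₄²⁻ is present, so UlmW is inactive.
With no repressor bound, *pexS* is transcribed.
→ *pexS* is ON.
Autoinducer-2 is present, so HaxY is inactive.
Shikimate is present, so VorJ is active.
No repressor is bound and VorJ is active, so *qilC* is transcribed.
→ *qilC* is ON.
Melibiose is present, so DovH is active.
cAMP is present, so BexM is inactive.
No repressor is bound and DovH is active, so *holX* is transcribed.
→ *holX* is ON.
c-di-GMP is present, so OxaN is active.
Tagatose is present, so OrvP is inactive.
No repressor is bound and OxaN is active, so *cilM* is transcribed.
→ *cilM* is ON.
Homoserine is present, so JalC is active.
Ornithine is present, so PurE is active.
Activator JalC is present, so *lutM* is transcribed.
→ *lutM* is ON.
5 of the 5 genes are transcribed.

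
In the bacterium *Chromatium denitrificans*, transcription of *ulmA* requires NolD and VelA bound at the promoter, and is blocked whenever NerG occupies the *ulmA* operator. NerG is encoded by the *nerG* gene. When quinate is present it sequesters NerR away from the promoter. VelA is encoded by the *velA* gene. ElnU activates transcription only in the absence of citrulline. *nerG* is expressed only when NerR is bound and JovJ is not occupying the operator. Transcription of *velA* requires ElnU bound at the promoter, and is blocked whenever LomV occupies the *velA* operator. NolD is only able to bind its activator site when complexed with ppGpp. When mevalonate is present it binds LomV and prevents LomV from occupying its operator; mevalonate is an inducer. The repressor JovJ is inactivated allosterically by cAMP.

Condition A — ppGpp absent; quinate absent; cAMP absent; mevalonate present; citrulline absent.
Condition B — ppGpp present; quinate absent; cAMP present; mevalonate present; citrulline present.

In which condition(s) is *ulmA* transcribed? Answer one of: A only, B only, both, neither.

Condition A:
ppGpp is absent, so NolD is inactive.
Quinate is absent, so NerR is active.
cAMP is absent, so JovJ is active.
With repressor JovJ bound, *nerG* is not transcribed.
So NerG is not produced.
Mevalonate is present, so LomV is inactive.
Citrulline is absent, so ElnU is active.
No repressor is bound and ElnU is active, so *velA* is transcribed.
So VelA is produced and active.
Required activator NolD is absent, so *ulmA* is not transcribed.
→ *ulmA* is OFF in A.
Condition B:
ppGpp is present, so NolD is active.
Quinate is absent, so NerR is active.
cAMP is present, so JovJ is inactive.
No repressor is bound and NerR is active, so *nerG* is transcribed.
So NerG is produced and active.
Mevalonate is present, so LomV is inactive.
Citrulline is present, so ElnU is inactive.
Required activator ElnU is absent, so *velA* is not transcribed.
So VelA is not produced.
With repressor NerG bound, *ulmA* is not transcribed.
→ *ulmA* is OFF in B.

neither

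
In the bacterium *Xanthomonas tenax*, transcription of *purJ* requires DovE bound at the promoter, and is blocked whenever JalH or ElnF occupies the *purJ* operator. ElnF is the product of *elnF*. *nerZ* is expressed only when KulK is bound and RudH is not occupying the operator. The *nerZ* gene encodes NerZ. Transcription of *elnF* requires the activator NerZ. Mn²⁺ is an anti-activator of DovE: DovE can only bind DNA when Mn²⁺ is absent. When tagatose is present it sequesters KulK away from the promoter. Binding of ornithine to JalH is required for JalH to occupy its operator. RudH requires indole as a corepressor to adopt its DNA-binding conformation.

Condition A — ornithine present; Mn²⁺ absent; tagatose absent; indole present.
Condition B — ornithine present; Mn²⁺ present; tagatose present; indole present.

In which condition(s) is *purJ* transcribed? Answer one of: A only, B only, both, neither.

neither

Condition A:
Ornithine is present, so JalH is active.
Mn²⁺ is absent, so DovE is active.
Tagatose is absent, so KulK is active.
Indole is present, so RudH is active.
With repressor RudH bound, *nerZ* is not transcribed.
So NerZ is not produced.
Required activator NerZ is absent, so *elnF* is not transcribed.
So ElnF is not produced.
With repressor JalH bound, *purJ* is not transcribed.
→ *purJ* is OFF in A.
Condition B:
Ornithine is present, so JalH is active.
Mn²⁺ is present, so DovE is inactive.
Tagatose is present, so KulK is inactive.
Indole is present, so RudH is active.
With repressor RudH bound, *nerZ* is not transcribed.
So NerZ is not produced.
Required activator NerZ is absent, so *elnF* is not transcribed.
So ElnF is not produced.
With repressor JalH bound, *purJ* is not transcribed.
→ *purJ* is OFF in B.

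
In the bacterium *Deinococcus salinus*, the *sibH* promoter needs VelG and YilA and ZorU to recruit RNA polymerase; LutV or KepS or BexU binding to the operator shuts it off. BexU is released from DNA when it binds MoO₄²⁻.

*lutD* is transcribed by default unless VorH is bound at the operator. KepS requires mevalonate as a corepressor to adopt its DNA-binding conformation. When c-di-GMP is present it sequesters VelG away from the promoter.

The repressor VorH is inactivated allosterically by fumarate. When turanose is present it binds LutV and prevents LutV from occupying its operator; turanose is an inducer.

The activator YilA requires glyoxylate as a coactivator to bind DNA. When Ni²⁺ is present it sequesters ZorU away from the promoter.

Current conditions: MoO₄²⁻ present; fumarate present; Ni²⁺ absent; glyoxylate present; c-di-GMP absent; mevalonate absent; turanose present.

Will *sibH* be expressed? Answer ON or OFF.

ON

c-di-GMP is absent, so VelG is active.
Glyoxylate is present, so YilA is active.
Turanose is present, so LutV is inactive.
Ni²⁺ is absent, so ZorU is active.
Mevalonate is absent, so KepS is inactive.
MoO₄²⁻ is present, so BexU is inactive.
No repressor is bound and VelG and YilA and ZorU are active, so *sibH* is transcribed.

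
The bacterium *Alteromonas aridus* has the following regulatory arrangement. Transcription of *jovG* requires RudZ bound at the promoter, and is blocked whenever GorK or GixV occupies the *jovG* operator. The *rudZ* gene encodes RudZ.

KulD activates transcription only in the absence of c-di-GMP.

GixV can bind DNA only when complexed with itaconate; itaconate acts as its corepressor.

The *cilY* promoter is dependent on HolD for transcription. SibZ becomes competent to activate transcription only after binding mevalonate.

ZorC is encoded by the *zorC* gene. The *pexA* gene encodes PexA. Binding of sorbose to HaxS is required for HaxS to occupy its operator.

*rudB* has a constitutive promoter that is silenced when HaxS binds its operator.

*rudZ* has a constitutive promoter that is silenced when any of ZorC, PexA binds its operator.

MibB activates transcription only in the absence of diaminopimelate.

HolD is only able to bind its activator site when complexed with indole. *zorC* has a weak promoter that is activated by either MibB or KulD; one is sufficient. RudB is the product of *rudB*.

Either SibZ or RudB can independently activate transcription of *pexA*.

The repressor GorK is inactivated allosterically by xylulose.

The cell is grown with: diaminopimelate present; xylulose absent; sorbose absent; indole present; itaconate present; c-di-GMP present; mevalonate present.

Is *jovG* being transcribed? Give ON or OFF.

Diaminopimelate is present, so MibB is inactive.
c-di-GMP is present, so KulD is inactive.
No activator is available at the *zorC* promoter, so *zorC* is not transcribed.
So ZorC is not produced.
Mevalonate is present, so SibZ is active.
Sorbose is absent, so HaxS is inactive.
With no repressor bound, *rudB* is transcribed.
So RudB is produced and active.
Activator SibZ is present, so *pexA* is transcribed.
So PexA is produced and active.
With repressor PexA bound, *rudZ* is not transcribed.
So RudZ is not produced.
Xylulose is absent, so GorK is active.
Itaconate is present, so GixV is active.
With repressor GorK bound, *jovG* is not transcribed.

OFF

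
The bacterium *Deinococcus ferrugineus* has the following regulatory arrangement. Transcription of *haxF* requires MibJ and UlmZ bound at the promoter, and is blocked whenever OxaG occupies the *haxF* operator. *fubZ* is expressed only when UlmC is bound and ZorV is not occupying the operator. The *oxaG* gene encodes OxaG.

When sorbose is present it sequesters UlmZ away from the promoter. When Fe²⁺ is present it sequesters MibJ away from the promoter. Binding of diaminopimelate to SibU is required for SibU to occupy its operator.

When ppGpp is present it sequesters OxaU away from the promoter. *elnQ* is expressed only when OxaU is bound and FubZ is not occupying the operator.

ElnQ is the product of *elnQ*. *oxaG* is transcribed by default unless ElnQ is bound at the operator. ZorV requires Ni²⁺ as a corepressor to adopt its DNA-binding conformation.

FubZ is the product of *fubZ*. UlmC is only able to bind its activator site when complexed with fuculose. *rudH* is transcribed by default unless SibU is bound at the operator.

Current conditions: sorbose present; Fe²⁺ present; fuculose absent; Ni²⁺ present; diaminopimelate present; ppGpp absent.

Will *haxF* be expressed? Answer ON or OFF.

OFF

Fe²⁺ is present, so MibJ is inactive.
Sorbose is present, so UlmZ is inactive.
ppGpp is absent, so OxaU is active.
Ni²⁺ is present, so ZorV is active.
Fuculose is absent, so UlmC is inactive.
With repressor ZorV bound, *fubZ* is not transcribed.
So FubZ is not produced.
No repressor is bound and OxaU is active, so *elnQ* is transcribed.
So ElnQ is produced and active.
With repressor ElnQ bound, *oxaG* is not transcribed.
So OxaG is not produced.
Required activator MibJ is absent, so *haxF* is not transcribed.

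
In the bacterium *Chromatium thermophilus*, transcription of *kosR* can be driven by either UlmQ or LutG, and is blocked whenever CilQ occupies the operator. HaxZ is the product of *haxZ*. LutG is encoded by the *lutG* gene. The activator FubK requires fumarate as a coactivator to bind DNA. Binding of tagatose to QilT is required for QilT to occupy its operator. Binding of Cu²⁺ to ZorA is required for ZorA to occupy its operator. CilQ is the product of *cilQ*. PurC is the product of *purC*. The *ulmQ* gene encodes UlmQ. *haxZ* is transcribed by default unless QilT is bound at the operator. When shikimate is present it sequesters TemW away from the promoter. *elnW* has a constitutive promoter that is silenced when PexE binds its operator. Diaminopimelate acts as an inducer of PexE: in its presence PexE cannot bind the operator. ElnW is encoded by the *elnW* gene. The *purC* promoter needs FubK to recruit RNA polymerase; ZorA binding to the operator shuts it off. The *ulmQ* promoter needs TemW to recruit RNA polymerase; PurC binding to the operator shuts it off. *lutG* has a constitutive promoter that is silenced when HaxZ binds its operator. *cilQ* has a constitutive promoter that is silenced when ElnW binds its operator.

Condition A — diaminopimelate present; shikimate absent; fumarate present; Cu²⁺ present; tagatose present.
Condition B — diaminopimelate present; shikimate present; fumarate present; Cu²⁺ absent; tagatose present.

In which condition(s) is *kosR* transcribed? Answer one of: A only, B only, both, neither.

Condition A:
Diaminopimelate is present, so PexE is inactive.
With no repressor bound, *elnW* is transcribed.
So ElnW is produced and active.
With repressor ElnW bound, *cilQ* is not transcribed.
So CilQ is not produced.
Shikimate is absent, so TemW is active.
Fumarate is present, so FubK is active.
Cu²⁺ is present, so ZorA is active.
With repressor ZorA bound, *purC* is not transcribed.
So PurC is not produced.
No repressor is bound and TemW is active, so *ulmQ* is transcribed.
So UlmQ is produced and active.
Tagatose is present, so QilT is active.
With repressor QilT bound, *haxZ* is not transcribed.
So HaxZ is not produced.
With no repressor bound, *lutG* is transcribed.
So LutG is produced and active.
Activator UlmQ is present, so *kosR* is transcribed.
→ *kosR* is ON in A.
Condition B:
Diaminopimelate is present, so PexE is inactive.
With no repressor bound, *elnW* is transcribed.
So ElnW is produced and active.
With repressor ElnW bound, *cilQ* is not transcribed.
So CilQ is not produced.
Shikimate is present, so TemW is inactive.
Fumarate is present, so FubK is active.
Cu²⁺ is absent, so ZorA is inactive.
No repressor is bound and FubK is active, so *purC* is transcribed.
So PurC is produced and active.
With repressor PurC bound, *ulmQ* is not transcribed.
So UlmQ is not produced.
Tagatose is present, so QilT is active.
With repressor QilT bound, *haxZ* is not transcribed.
So HaxZ is not produced.
With no repressor bound, *lutG* is transcribed.
So LutG is produced and active.
Activator LutG is present, so *kosR* is transcribed.
→ *kosR* is ON in B.

both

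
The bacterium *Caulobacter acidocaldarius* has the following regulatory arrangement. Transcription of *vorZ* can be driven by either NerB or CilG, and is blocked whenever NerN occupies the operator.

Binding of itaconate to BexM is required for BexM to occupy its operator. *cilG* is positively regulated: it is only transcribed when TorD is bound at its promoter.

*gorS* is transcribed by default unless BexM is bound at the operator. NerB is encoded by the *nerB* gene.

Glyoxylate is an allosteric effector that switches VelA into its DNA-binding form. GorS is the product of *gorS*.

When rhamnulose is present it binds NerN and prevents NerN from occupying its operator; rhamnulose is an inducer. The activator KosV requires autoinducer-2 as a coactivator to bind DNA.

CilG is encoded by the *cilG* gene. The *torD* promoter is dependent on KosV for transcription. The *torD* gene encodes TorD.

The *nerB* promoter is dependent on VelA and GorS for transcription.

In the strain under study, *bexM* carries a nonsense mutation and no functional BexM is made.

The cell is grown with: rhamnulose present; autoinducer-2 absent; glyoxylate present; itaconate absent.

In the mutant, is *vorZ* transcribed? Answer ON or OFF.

Glyoxylate is present, so VelA is active.
BexM is non-functional in this strain, so it has no effect.
With no repressor bound, *gorS* is transcribed.
So GorS is produced and active.
No repressor is bound and VelA and GorS are active, so *nerB* is transcribed.
So NerB is produced and active.
Rhamnulose is present, so NerN is inactive.
Autoinducer-2 is absent, so KosV is inactive.
Required activator KosV is absent, so *torD* is not transcribed.
So TorD is not produced.
Required activator TorD is absent, so *cilG* is not transcribed.
So CilG is not produced.
Activator NerB is present, so *vorZ* is transcribed.

ON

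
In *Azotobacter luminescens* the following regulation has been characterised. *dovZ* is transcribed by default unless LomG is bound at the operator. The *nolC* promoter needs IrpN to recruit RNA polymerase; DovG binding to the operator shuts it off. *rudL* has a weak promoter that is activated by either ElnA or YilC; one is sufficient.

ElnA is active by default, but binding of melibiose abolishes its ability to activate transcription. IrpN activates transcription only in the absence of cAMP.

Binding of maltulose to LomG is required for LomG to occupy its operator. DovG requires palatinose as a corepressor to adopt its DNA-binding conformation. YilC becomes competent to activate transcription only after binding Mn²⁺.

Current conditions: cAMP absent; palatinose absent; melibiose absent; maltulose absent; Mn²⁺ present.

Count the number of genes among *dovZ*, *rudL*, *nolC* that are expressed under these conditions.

3

Maltulose is absent, so LomG is inactive.
With no repressor bound, *dovZ* is transcribed.
→ *dovZ* is ON.
Melibiose is absent, so ElnA is active.
Mn²⁺ is present, so YilC is active.
Activator ElnA is present, so *rudL* is transcribed.
→ *rudL* is ON.
Palatinose is absent, so DovG is inactive.
cAMP is absent, so IrpN is active.
No repressor is bound and IrpN is active, so *nolC* is transcribed.
→ *nolC* is ON.
3 of the 3 genes are transcribed.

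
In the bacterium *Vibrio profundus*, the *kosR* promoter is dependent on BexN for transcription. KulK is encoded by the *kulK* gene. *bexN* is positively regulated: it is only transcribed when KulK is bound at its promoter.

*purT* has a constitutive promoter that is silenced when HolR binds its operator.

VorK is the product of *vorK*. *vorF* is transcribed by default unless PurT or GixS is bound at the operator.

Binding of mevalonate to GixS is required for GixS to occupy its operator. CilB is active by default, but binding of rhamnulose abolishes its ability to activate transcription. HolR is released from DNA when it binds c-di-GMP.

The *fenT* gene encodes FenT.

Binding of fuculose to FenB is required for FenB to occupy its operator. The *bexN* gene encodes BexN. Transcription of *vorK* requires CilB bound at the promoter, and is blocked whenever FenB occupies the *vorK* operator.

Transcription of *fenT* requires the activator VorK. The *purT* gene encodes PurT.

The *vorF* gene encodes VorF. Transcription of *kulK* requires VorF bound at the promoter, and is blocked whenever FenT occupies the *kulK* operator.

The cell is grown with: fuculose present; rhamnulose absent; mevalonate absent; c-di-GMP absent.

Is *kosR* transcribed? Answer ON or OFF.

Rhamnulose is absent, so CilB is active.
Fuculose is present, so FenB is active.
With repressor FenB bound, *vorK* is not transcribed.
So VorK is not produced.
Required activator VorK is absent, so *fenT* is not transcribed.
So FenT is not produced.
c-di-GMP is absent, so HolR is active.
With repressor HolR bound, *purT* is not transcribed.
So PurT is not produced.
Mevalonate is absent, so GixS is inactive.
With no repressor bound, *vorF* is transcribed.
So VorF is produced and active.
No repressor is bound and VorF is active, so *kulK* is transcribed.
So KulK is produced and active.
No repressor is bound and KulK is active, so *bexN* is transcribed.
So BexN is produced and active.
No repressor is bound and BexN is active, so *kosR* is transcribed.

ON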